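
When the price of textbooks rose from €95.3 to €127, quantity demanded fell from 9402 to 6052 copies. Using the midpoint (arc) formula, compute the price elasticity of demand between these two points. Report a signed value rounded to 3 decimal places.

%ΔQ = (6052 − 9402) / [(9402 + 6052)/2] = -3350/7727 = -0.433544…
%ΔP = (127 − 95.3) / [(95.3 + 127)/2] = 31.7/111.15 = 0.285200…
Arc Ed = %ΔQ / %ΔP = (-3350/7727) / (31.7/111.15) = -1.52014…

-1.520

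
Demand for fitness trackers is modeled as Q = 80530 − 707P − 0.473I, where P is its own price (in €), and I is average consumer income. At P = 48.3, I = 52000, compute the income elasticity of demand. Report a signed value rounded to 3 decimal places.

At the given values, Q = 80530 − 707(48.3) − 0.473(52000) = 21785.9.
∂Q/∂I = -0.473.
E = (-0.473) × (52000/21785.9) = -1.12898…

-1.129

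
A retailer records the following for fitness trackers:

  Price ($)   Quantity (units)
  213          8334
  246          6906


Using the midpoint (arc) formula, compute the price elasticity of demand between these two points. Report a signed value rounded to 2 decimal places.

-1.30

%ΔQ = (6906 − 8334) / [(8334 + 6906)/2] = -1428/7620 = -0.187401…
%ΔP = (246 − 213) / [(213 + 246)/2] = 33/229.5 = 0.143790…
Arc Ed = %ΔQ / %ΔP = (-1428/7620) / (33/229.5) = -1.3032…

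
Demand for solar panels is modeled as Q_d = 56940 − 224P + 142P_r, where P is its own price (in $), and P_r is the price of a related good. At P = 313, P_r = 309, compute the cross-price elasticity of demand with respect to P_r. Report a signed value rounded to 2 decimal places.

At the given values, Q_d = 56940 − 224(313) + 142(309) = 30706.
∂Q_d/∂P_r = 142.
E = (142) × (309/30706) = 1.4289…

1.43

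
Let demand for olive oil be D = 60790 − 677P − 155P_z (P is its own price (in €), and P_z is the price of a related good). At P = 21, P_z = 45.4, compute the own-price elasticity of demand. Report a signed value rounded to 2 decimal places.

-0.36

At the given values, D = 60790 − 677(21) − 155(45.4) = 39536.
∂D/∂P = −677.
E = (-677) × (21/39536) = -0.3595…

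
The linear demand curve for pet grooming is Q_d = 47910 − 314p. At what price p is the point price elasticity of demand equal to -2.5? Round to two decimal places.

108.99

Ed = −314p/(47910 − 314p). Set this equal to -2.5:
314p = 2.5·(47910 − 314p) ⇒ 314p(1 + 2.5) = 2.5·47910
p = 2.5·47910 / (314·3.5) = 108.9854…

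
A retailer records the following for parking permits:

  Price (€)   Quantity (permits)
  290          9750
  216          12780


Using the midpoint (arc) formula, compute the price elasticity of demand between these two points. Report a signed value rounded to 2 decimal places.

-0.92

%ΔQ = (12780 − 9750) / [(9750 + 12780)/2] = 3030/11265 = 0.268974…
%ΔP = (216 − 290) / [(290 + 216)/2] = -74/253 = -0.292490…
Arc Ed = %ΔQ / %ΔP = (3030/11265) / (-74/253) = -0.9196…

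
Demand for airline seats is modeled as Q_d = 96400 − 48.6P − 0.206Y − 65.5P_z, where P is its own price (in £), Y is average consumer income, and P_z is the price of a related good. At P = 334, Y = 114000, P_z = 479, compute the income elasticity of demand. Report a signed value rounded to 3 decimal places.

At the given values, Q_d = 96400 − 48.6(334) − 0.206(114000) − 65.5(479) = 25309.1.
∂Q_d/∂Y = -0.206.
E = (-0.206) × (114000/25309.1) = -0.92788…

-0.928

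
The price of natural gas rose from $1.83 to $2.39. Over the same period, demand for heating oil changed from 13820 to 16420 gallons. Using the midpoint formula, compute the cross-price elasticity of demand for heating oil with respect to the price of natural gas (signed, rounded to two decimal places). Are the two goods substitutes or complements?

%ΔQ_{heating oil} = (16420 − 13820)/avg = 2600/15120 = 0.171957…
%ΔP_{natural gas} = (2.39 − 1.83)/avg = 0.56/2.11 = 0.265402…
E_cross = (2600/15120) / (0.56/2.11) = 0.6479…
E_cross > 0 ⇒ the goods are substitutes.

0.65; substitutes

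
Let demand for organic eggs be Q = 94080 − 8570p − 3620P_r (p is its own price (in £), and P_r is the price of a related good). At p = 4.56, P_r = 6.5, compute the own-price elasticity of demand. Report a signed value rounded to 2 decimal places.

-1.24

At the given values, Q = 94080 − 8570(4.56) − 3620(6.5) = 31470.8.
∂Q/∂p = −8570.
E = (-8570) × (4.56/31470.8) = -1.2417…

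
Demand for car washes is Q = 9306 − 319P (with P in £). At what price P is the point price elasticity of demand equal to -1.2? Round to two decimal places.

Ed = −319P/(9306 − 319P). Set this equal to -1.2:
319P = 1.2·(9306 − 319P) ⇒ 319P(1 + 1.2) = 1.2·9306
P = 1.2·9306 / (319·2.2) = 15.9122…

15.91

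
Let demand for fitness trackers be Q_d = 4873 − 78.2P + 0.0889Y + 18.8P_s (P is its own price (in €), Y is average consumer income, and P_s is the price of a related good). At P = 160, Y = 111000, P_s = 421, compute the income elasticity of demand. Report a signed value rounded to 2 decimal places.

At the given values, Q_d = 4873 − 78.2(160) + 0.0889(111000) + 18.8(421) = 10143.7.
∂Q_d/∂Y = 0.0889.
E = (0.0889) × (111000/10143.7) = 0.9728…

0.97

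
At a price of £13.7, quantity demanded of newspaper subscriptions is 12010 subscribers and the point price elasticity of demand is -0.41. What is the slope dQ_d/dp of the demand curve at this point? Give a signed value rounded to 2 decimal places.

Ed = (dQ_d/dp)·(p/Q_d) ⇒ dQ_d/dp = Ed·Q_d/p = (-0.41)·12010/13.7 = -359.4233…

-359.42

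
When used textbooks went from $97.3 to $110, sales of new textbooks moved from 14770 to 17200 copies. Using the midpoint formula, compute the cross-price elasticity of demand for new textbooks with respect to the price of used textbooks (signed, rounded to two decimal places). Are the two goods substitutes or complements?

%ΔQ_{new textbooks} = (17200 − 14770)/avg = 2430/15985 = 0.152017…
%ΔP_{used textbooks} = (110 − 97.3)/avg = 12.7/103.65 = 0.122527…
E_cross = (2430/15985) / (12.7/103.65) = 1.2406…
E_cross > 0 ⇒ the goods are substitutes.

1.24; substitutes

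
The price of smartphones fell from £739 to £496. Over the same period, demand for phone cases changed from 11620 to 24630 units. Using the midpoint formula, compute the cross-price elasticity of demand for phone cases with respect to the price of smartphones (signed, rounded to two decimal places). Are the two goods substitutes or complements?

%ΔQ_{phone cases} = (24630 − 11620)/avg = 13010/18125 = 0.717793…
%ΔP_{smartphones} = (496 − 739)/avg = -243/617.5 = -0.393522…
E_cross = (13010/18125) / (-243/617.5) = -1.8240…
E_cross < 0 ⇒ the goods are complements.

-1.82; complements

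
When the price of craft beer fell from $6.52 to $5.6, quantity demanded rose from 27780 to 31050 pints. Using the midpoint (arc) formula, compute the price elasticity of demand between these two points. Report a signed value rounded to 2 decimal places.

%ΔQ = (31050 − 27780) / [(27780 + 31050)/2] = 3270/29415 = 0.111167…
%ΔP = (5.6 − 6.52) / [(6.52 + 5.6)/2] = -0.92/6.06 = -0.151815…
Arc Ed = %ΔQ / %ΔP = (3270/29415) / (-0.92/6.06) = -0.7322…

-0.73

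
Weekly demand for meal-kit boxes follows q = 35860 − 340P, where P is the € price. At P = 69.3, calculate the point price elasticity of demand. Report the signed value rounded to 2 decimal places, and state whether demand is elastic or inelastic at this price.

dq/dP = −340. At P = 69.3, q = 35860 − 340(69.3) = 12298.
Ed = (dq/dP)·(P/q) = −340 × (69.3/12298) = -1.9159…
|Ed| = 1.92 > 1, so demand is elastic.

-1.92; elastic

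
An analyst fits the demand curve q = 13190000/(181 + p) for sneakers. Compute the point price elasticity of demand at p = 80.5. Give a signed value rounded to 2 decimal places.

dq/dp = −13190000/(181 + p)² = -192.886. At p = 80.5, q = 50439.8.
Ed = (dq/dp)·(p/q) = (-192.886) × (80.5/50439.8) = -0.3078…

-0.31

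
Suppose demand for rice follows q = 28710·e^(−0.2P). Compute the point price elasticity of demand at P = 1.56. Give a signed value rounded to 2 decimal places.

dq/dP = −0.2·q = -4203.04. At P = 1.56, q = 21015.2.
Ed = (dq/dP)·(P/q) = (-4203.04) × (1.56/21015.2) = -0.312

-0.31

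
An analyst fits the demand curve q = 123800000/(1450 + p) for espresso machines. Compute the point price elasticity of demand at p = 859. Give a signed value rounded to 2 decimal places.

dq/dp = −123800000/(1450 + p)² = -23.2206. At p = 859, q = 53616.3.
Ed = (dq/dp)·(p/q) = (-23.2206) × (859/53616.3) = -0.3720…

-0.37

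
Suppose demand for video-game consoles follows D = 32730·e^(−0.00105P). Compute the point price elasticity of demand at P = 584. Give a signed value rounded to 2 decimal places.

dD/dP = −0.00105·D = -18.6134. At P = 584, D = 17727.1.
Ed = (dD/dP)·(P/D) = (-18.6134) × (584/17727.1) = -0.6132

-0.61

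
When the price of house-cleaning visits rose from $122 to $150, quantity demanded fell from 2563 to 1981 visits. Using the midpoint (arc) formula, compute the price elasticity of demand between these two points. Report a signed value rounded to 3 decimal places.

%ΔQ = (1981 − 2563) / [(2563 + 1981)/2] = -582/2272 = -0.256161…
%ΔP = (150 − 122) / [(122 + 150)/2] = 28/136 = 0.205882…
Arc Ed = %ΔQ / %ΔP = (-582/2272) / (28/136) = -1.24421…

-1.244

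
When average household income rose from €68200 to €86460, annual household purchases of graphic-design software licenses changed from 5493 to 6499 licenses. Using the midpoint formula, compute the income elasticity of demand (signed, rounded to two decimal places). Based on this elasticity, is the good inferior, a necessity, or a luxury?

%ΔQ = (6499 − 5493)/[( 5493 + 6499)/2] = 1006/5996 = 0.167778…
%ΔIncome = (86460 − 68200)/[( 68200 + 86460)/2] = 18260/77330 = 0.236130…
E_income = (1006/5996) / (18260/77330) = 0.7105…
0 < E_income < 1 ⇒ normal good, necessity.

0.71; necessity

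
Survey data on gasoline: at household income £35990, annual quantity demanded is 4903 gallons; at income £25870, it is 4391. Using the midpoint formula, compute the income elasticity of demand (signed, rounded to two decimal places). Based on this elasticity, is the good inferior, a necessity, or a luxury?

%ΔQ = (4391 − 4903)/[( 4903 + 4391)/2] = -512/4647 = -0.110178…
%ΔIncome = (25870 − 35990)/[( 35990 + 25870)/2] = -10120/30930 = -0.327190…
E_income = (-512/4647) / (-10120/30930) = 0.3367…
0 < E_income < 1 ⇒ normal good, necessity.

0.34; necessity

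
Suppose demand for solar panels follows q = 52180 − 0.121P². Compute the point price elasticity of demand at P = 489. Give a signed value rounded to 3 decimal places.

-2.489

dq/dP = −2·0.121·P = -118.338. At P = 489, q = 23246.359.
Ed = (dq/dP)·(P/q) = (-118.338) × (489/23246.359) = -2.48930…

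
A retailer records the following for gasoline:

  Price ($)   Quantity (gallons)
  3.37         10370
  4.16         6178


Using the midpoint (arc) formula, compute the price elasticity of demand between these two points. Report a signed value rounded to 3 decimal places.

-2.415

%ΔQ = (6178 − 10370) / [(10370 + 6178)/2] = -4192/8274 = -0.506647…
%ΔP = (4.16 − 3.37) / [(3.37 + 4.16)/2] = 0.79/3.765 = 0.209827…
Arc Ed = %ΔQ / %ΔP = (-4192/8274) / (0.79/3.765) = -2.41459…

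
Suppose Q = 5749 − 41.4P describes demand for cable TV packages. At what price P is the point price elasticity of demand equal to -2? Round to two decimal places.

92.58

Ed = −41.4P/(5749 − 41.4P). Set this equal to -2:
41.4P = 2·(5749 − 41.4P) ⇒ 41.4P(1 + 2) = 2·5749
P = 2·5749 / (41.4·3) = 92.5764…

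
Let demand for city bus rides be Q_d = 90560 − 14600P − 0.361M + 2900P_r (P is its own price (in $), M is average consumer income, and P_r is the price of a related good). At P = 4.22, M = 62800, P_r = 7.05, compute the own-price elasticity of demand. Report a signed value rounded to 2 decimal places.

At the given values, Q_d = 90560 − 14600(4.22) − 0.361(62800) + 2900(7.05) = 26722.2.
∂Q_d/∂P = −14600.
E = (-14600) × (4.22/26722.2) = -2.3056…

-2.31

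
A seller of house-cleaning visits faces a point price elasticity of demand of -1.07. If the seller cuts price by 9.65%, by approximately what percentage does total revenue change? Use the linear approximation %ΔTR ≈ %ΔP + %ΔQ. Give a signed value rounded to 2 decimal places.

%ΔQ ≈ Ed × %ΔP = (-1.07) × (-9.65%) = +10.3255%
%ΔTR ≈ %ΔP + %ΔQ = (-9.65%) + (+10.3255%) = +0.6755%

+0.68%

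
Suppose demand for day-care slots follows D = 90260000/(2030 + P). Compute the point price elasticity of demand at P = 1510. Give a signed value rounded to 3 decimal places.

-0.427

dD/dP = −90260000/(2030 + P)² = -7.20259. At P = 1510, D = 25497.2.
Ed = (dD/dP)·(P/D) = (-7.20259) × (1510/25497.2) = -0.42655…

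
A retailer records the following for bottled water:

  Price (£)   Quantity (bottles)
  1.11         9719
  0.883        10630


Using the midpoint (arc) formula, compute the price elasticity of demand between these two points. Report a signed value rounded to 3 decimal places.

-0.393

%ΔQ = (10630 − 9719) / [(9719 + 10630)/2] = 911/10174.5 = 0.089537…
%ΔP = (0.883 − 1.11) / [(1.11 + 0.883)/2] = -0.227/0.9965 = -0.227797…
Arc Ed = %ΔQ / %ΔP = (911/10174.5) / (-0.227/0.9965) = -0.39305…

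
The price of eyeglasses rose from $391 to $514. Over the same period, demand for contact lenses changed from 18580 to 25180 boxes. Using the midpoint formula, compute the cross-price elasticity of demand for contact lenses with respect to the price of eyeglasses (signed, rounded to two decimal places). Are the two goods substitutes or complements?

1.11; substitutes

%ΔQ_{contact lenses} = (25180 − 18580)/avg = 6600/21880 = 0.301645…
%ΔP_{eyeglasses} = (514 − 391)/avg = 123/452.5 = 0.271823…
E_cross = (6600/21880) / (123/452.5) = 1.1097…
E_cross > 0 ⇒ the goods are substitutes.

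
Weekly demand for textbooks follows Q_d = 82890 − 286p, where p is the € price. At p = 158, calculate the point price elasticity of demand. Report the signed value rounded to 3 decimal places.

-1.199

dQ_d/dp = −286. At p = 158, Q_d = 82890 − 286(158) = 37702.
Ed = (dQ_d/dp)·(p/Q_d) = −286 × (158/37702) = -1.19855…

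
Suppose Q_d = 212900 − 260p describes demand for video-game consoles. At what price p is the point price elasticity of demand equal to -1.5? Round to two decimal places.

491.31

Ed = −260p/(212900 − 260p). Set this equal to -1.5:
260p = 1.5·(212900 − 260p) ⇒ 260p(1 + 1.5) = 1.5·212900
p = 1.5·212900 / (260·2.5) = 491.3076…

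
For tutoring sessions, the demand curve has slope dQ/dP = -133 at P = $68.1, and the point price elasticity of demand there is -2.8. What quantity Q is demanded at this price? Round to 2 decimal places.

3234.75

Ed = (dQ/dP)·(P/Q) ⇒ Q = (dQ/dP)·P/Ed = (-133)·68.1/(-2.8) = 3234.75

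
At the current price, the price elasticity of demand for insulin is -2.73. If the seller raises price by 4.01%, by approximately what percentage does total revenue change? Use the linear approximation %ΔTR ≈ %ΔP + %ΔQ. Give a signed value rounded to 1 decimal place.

%ΔQ ≈ Ed × %ΔP = (-2.73) × (+4.01%) = -10.9473%
%ΔTR ≈ %ΔP + %ΔQ = (+4.01%) + (-10.9473%) = -6.9373%

-6.9%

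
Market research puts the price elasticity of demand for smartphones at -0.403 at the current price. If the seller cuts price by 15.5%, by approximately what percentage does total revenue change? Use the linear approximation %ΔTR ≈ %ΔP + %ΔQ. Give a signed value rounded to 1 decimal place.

%ΔQ ≈ Ed × %ΔP = (-0.403) × (-15.5%) = +6.2465%
%ΔTR ≈ %ΔP + %ΔQ = (-15.5%) + (+6.2465%) = -9.2535%

-9.3%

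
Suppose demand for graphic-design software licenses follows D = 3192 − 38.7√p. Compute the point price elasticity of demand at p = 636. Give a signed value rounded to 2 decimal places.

dD/dp = −38.7/(2√p) = -0.767277. At p = 636, D = 2216.02.
Ed = (dD/dp)·(p/D) = (-0.767277) × (636/2216.02) = -0.2202…

-0.22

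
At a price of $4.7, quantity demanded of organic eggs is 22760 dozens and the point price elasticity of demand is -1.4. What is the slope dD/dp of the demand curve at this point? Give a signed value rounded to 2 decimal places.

Ed = (dD/dp)·(p/D) ⇒ dD/dp = Ed·D/p = (-1.4)·22760/4.7 = -6779.5744…

-6779.57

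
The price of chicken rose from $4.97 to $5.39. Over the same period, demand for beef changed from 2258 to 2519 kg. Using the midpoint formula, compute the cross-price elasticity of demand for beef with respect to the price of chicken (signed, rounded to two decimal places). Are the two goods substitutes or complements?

1.35; substitutes

%ΔQ_{beef} = (2519 − 2258)/avg = 261/2388.5 = 0.109273…
%ΔP_{chicken} = (5.39 − 4.97)/avg = 0.42/5.18 = 0.081081…
E_cross = (261/2388.5) / (0.42/5.18) = 1.3477…
E_cross > 0 ⇒ the goods are substitutes.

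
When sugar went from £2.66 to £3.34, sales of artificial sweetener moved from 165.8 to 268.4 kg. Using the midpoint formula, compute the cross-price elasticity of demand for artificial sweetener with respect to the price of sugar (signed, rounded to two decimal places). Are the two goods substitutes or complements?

2.08; substitutes

%ΔQ_{artificial sweetener} = (268.4 − 165.8)/avg = 102.6/217.1 = 0.472593…
%ΔP_{sugar} = (3.34 − 2.66)/avg = 0.68/3 = 0.226666…
E_cross = (102.6/217.1) / (0.68/3) = 2.0849…
E_cross > 0 ⇒ the goods are substitutes.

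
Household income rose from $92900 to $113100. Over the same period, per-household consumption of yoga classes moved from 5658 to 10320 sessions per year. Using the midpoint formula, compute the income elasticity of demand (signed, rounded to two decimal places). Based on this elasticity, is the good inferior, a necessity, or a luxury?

%ΔQ = (10320 − 5658)/[( 5658 + 10320)/2] = 4662/7989 = 0.583552…
%ΔIncome = (113100 − 92900)/[( 92900 + 113100)/2] = 20200/103000 = 0.196116…
E_income = (4662/7989) / (20200/103000) = 2.9755…
E_income > 1 ⇒ normal good, luxury.

2.98; luxury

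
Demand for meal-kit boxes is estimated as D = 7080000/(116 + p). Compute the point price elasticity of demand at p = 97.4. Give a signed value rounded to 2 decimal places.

dD/dp = −7080000/(116 + p)² = -155.469. At p = 97.4, D = 33177.1.
Ed = (dD/dp)·(p/D) = (-155.469) × (97.4/33177.1) = -0.4564…

-0.46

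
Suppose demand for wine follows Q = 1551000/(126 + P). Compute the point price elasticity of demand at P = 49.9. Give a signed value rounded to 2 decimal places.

-0.28

dQ/dP = −1551000/(126 + P)² = -50.128. At P = 49.9, Q = 8817.51.
Ed = (dQ/dP)·(P/Q) = (-50.128) × (49.9/8817.51) = -0.2836…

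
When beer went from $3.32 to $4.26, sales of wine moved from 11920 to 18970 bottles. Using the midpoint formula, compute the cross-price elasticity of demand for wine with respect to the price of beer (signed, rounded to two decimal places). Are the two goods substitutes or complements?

%ΔQ_{wine} = (18970 − 11920)/avg = 7050/15445 = 0.456458…
%ΔP_{beer} = (4.26 − 3.32)/avg = 0.94/3.79 = 0.248021…
E_cross = (7050/15445) / (0.94/3.79) = 1.8404…
E_cross > 0 ⇒ the goods are substitutes.

1.84; substitutes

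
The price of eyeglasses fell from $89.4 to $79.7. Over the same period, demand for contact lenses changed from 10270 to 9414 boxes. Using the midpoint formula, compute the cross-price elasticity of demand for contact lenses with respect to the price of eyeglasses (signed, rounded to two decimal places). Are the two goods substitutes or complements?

0.76; substitutes

%ΔQ_{contact lenses} = (9414 − 10270)/avg = -856/9842 = -0.086974…
%ΔP_{eyeglasses} = (79.7 − 89.4)/avg = -9.7/84.55 = -0.114725…
E_cross = (-856/9842) / (-9.7/84.55) = 0.7581…
E_cross > 0 ⇒ the goods are substitutes.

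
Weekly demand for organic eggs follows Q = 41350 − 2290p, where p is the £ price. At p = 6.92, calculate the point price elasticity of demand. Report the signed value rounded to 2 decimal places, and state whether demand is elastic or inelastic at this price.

dQ/dp = −2290. At p = 6.92, Q = 41350 − 2290(6.92) = 25503.2.
Ed = (dQ/dp)·(p/Q) = −2290 × (6.92/25503.2) = -0.6213…
|Ed| = 0.62 < 1, so demand is inelastic.

-0.62; inelastic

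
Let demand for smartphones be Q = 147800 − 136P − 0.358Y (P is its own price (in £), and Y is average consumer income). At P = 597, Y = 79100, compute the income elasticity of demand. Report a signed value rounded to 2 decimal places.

-0.74

At the given values, Q = 147800 − 136(597) − 0.358(79100) = 38290.2.
∂Q/∂Y = -0.358.
E = (-0.358) × (79100/38290.2) = -0.7395…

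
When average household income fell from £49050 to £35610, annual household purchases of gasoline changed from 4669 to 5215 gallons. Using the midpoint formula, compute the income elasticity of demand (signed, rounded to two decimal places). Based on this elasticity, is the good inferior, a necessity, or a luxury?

-0.35; inferior

%ΔQ = (5215 − 4669)/[( 4669 + 5215)/2] = 546/4942 = 0.110481…
%ΔIncome = (35610 − 49050)/[( 49050 + 35610)/2] = -13440/42330 = -0.317505…
E_income = (546/4942) / (-13440/42330) = -0.3479…
E_income < 0 ⇒ inferior good.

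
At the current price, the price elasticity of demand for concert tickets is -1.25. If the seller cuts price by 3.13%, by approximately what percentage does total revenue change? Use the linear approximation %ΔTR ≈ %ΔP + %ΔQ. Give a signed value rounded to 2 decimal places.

+0.78%

%ΔQ ≈ Ed × %ΔP = (-1.25) × (-3.13%) = +3.9125%
%ΔTR ≈ %ΔP + %ΔQ = (-3.13%) + (+3.9125%) = +0.7825%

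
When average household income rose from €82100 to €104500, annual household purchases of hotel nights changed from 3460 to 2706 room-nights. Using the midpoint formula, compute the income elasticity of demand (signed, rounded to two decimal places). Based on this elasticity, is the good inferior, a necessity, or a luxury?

%ΔQ = (2706 − 3460)/[( 3460 + 2706)/2] = -754/3083 = -0.244566…
%ΔIncome = (104500 − 82100)/[( 82100 + 104500)/2] = 22400/93300 = 0.240085…
E_income = (-754/3083) / (22400/93300) = -1.0186…
E_income < 0 ⇒ inferior good.

-1.02; inferior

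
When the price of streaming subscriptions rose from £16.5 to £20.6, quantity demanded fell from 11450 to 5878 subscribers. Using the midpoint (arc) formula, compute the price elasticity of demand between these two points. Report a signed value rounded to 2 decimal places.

%ΔQ = (5878 − 11450) / [(11450 + 5878)/2] = -5572/8664 = -0.643120…
%ΔP = (20.6 − 16.5) / [(16.5 + 20.6)/2] = 4.1/18.55 = 0.221024…
Arc Ed = %ΔQ / %ΔP = (-5572/8664) / (4.1/18.55) = -2.9097…

-2.91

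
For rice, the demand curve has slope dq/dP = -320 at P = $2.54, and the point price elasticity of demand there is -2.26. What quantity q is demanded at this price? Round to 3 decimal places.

359.646

Ed = (dq/dP)·(P/q) ⇒ q = (dq/dP)·P/Ed = (-320)·2.54/(-2.26) = 359.64601…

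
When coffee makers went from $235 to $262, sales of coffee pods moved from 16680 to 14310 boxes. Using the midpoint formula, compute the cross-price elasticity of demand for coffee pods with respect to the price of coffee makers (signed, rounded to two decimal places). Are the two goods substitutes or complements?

-1.41; complements

%ΔQ_{coffee pods} = (14310 − 16680)/avg = -2370/15495 = -0.152952…
%ΔP_{coffee makers} = (262 − 235)/avg = 27/248.5 = 0.108651…
E_cross = (-2370/15495) / (27/248.5) = -1.4077…
E_cross < 0 ⇒ the goods are complements.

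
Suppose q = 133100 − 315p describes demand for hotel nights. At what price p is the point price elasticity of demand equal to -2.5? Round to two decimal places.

301.81

Ed = −315p/(133100 − 315p). Set this equal to -2.5:
315p = 2.5·(133100 − 315p) ⇒ 315p(1 + 2.5) = 2.5·133100
p = 2.5·133100 / (315·3.5) = 301.8140…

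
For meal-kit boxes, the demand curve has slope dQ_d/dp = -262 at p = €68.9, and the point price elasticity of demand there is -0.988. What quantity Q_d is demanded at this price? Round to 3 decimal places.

18271.053

Ed = (dQ_d/dp)·(p/Q_d) ⇒ Q_d = (dQ_d/dp)·p/Ed = (-262)·68.9/(-0.988) = 18271.05263…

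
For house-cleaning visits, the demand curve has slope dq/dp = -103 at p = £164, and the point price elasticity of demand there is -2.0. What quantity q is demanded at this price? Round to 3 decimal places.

8446.000

Ed = (dq/dp)·(p/q) ⇒ q = (dq/dp)·p/Ed = (-103)·164/(-2.0) = 8446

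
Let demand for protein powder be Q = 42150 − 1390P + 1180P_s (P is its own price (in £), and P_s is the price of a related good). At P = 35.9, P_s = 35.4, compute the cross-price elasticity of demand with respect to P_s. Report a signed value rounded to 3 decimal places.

1.228

At the given values, Q = 42150 − 1390(35.9) + 1180(35.4) = 34021.
∂Q/∂P_s = 1180.
E = (1180) × (35.4/34021) = 1.22782…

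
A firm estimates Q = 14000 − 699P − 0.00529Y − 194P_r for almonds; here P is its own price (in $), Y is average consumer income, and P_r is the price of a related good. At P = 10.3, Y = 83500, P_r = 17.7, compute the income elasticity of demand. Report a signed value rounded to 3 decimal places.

At the given values, Q = 14000 − 699(10.3) − 0.00529(83500) − 194(17.7) = 2924.785.
∂Q/∂Y = -0.00529.
E = (-0.00529) × (83500/2924.785) = -0.15102…

-0.151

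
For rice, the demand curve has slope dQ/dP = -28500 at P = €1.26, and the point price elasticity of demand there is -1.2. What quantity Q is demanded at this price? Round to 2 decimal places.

29925.00

Ed = (dQ/dP)·(P/Q) ⇒ Q = (dQ/dP)·P/Ed = (-28500)·1.26/(-1.2) = 29925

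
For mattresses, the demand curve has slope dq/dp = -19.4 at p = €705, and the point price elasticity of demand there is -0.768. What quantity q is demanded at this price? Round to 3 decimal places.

Ed = (dq/dp)·(p/q) ⇒ q = (dq/dp)·p/Ed = (-19.4)·705/(-0.768) = 17808.59375

17808.594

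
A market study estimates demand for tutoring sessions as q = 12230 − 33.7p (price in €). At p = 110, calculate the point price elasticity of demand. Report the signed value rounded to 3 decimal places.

dq/dp = −33.7. At p = 110, q = 12230 − 33.7(110) = 8523.
Ed = (dq/dp)·(p/q) = −33.7 × (110/8523) = -0.43494…

-0.435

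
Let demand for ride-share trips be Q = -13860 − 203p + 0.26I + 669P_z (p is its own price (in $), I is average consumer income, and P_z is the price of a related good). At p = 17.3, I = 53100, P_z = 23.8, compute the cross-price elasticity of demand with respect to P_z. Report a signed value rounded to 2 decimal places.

At the given values, Q = -13860 − 203(17.3) + 0.26(53100) + 669(23.8) = 12356.3.
∂Q/∂P_z = 669.
E = (669) × (23.8/12356.3) = 1.2885…

1.29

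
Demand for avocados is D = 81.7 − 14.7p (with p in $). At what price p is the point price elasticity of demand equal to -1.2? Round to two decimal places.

3.03

Ed = −14.7p/(81.7 − 14.7p). Set this equal to -1.2:
14.7p = 1.2·(81.7 − 14.7p) ⇒ 14.7p(1 + 1.2) = 1.2·81.7
p = 1.2·81.7 / (14.7·2.2) = 3.0315…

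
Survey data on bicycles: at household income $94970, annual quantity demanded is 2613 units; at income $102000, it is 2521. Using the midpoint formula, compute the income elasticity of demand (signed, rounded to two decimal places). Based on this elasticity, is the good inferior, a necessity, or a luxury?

%ΔQ = (2521 − 2613)/[( 2613 + 2521)/2] = -92/2567 = -0.035839…
%ΔIncome = (102000 − 94970)/[( 94970 + 102000)/2] = 7030/98485 = 0.071381…
E_income = (-92/2567) / (7030/98485) = -0.5020…
E_income < 0 ⇒ inferior good.

-0.50; inferior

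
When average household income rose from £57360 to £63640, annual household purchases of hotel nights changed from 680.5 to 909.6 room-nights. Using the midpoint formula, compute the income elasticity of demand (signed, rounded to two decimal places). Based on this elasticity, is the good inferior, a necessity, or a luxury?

2.78; luxury

%ΔQ = (909.6 − 680.5)/[( 680.5 + 909.6)/2] = 229.1/795.05 = 0.288157…
%ΔIncome = (63640 − 57360)/[( 57360 + 63640)/2] = 6280/60500 = 0.103801…
E_income = (229.1/795.05) / (6280/60500) = 2.7760…
E_income > 1 ⇒ normal good, luxury.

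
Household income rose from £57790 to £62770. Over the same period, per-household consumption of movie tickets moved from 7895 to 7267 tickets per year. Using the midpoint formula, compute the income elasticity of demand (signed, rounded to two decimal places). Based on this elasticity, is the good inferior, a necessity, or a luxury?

%ΔQ = (7267 − 7895)/[( 7895 + 7267)/2] = -628/7581 = -0.082838…
%ΔIncome = (62770 − 57790)/[( 57790 + 62770)/2] = 4980/60280 = 0.082614…
E_income = (-628/7581) / (4980/60280) = -1.0027…
E_income < 0 ⇒ inferior good.

-1.00; inferior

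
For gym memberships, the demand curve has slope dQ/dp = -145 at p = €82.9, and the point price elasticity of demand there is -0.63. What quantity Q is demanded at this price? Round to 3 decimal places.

19080.159

Ed = (dQ/dp)·(p/Q) ⇒ Q = (dQ/dp)·p/Ed = (-145)·82.9/(-0.63) = 19080.15873…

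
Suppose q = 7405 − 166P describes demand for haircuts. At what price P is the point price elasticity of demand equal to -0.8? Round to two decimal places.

Ed = −166P/(7405 − 166P). Set this equal to -0.8:
166P = 0.8·(7405 − 166P) ⇒ 166P(1 + 0.8) = 0.8·7405
P = 0.8·7405 / (166·1.8) = 19.8259…

19.83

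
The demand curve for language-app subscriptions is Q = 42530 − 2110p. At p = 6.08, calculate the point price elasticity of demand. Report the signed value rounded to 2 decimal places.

dQ/dp = −2110. At p = 6.08, Q = 42530 − 2110(6.08) = 29701.2.
Ed = (dQ/dp)·(p/Q) = −2110 × (6.08/29701.2) = -0.4319…

-0.43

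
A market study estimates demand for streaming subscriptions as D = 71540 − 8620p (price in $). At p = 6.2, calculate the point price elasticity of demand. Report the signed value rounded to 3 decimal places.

-2.953

dD/dp = −8620. At p = 6.2, D = 71540 − 8620(6.2) = 18096.
Ed = (dD/dp)·(p/D) = −8620 × (6.2/18096) = -2.95335…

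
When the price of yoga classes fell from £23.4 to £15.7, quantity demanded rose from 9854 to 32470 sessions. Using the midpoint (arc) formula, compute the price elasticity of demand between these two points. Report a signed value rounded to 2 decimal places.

-2.71

%ΔQ = (32470 − 9854) / [(9854 + 32470)/2] = 22616/21162 = 1.068708…
%ΔP = (15.7 − 23.4) / [(23.4 + 15.7)/2] = -7.7/19.55 = -0.393861…
Arc Ed = %ΔQ / %ΔP = (22616/21162) / (-7.7/19.55) = -2.7134…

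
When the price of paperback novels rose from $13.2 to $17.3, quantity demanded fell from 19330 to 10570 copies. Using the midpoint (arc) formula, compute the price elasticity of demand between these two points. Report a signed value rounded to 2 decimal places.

-2.18

%ΔQ = (10570 − 19330) / [(19330 + 10570)/2] = -8760/14950 = -0.585953…
%ΔP = (17.3 − 13.2) / [(13.2 + 17.3)/2] = 4.1/15.25 = 0.268852…
Arc Ed = %ΔQ / %ΔP = (-8760/14950) / (4.1/15.25) = -2.1794…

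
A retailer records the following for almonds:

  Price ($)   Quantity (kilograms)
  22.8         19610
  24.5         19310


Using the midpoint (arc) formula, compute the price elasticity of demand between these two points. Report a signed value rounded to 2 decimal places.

%ΔQ = (19310 − 19610) / [(19610 + 19310)/2] = -300/19460 = -0.015416…
%ΔP = (24.5 − 22.8) / [(22.8 + 24.5)/2] = 1.7/23.65 = 0.071881…
Arc Ed = %ΔQ / %ΔP = (-300/19460) / (1.7/23.65) = -0.2144…

-0.21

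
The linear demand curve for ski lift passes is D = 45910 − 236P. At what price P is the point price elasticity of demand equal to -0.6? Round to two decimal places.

Ed = −236P/(45910 − 236P). Set this equal to -0.6:
236P = 0.6·(45910 − 236P) ⇒ 236P(1 + 0.6) = 0.6·45910
P = 0.6·45910 / (236·1.6) = 72.9502…

72.95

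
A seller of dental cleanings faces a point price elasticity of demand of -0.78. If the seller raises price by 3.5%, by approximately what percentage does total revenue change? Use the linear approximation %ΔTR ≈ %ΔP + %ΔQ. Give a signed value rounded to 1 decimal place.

+0.8%

%ΔQ ≈ Ed × %ΔP = (-0.78) × (+3.5%) = -2.7300%
%ΔTR ≈ %ΔP + %ΔQ = (+3.5%) + (-2.7300%) = +0.7700%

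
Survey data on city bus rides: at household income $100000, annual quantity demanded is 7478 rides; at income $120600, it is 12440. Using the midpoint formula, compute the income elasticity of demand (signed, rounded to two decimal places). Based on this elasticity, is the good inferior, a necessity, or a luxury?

2.67; luxury

%ΔQ = (12440 − 7478)/[( 7478 + 12440)/2] = 4962/9959 = 0.498242…
%ΔIncome = (120600 − 100000)/[( 100000 + 120600)/2] = 20600/110300 = 0.186763…
E_income = (4962/9959) / (20600/110300) = 2.6677…
E_income > 1 ⇒ normal good, luxury.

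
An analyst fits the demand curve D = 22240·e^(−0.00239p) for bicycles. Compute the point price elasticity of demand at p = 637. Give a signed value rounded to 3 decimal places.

dD/dp = −0.00239·D = -11.5971. At p = 637, D = 4852.35.
Ed = (dD/dp)·(p/D) = (-11.5971) × (637/4852.35) = -1.52243

-1.522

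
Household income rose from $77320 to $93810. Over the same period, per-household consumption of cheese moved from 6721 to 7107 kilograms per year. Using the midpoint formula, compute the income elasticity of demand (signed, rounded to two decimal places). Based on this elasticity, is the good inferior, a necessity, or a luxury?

%ΔQ = (7107 − 6721)/[( 6721 + 7107)/2] = 386/6914 = 0.055828…
%ΔIncome = (93810 − 77320)/[( 77320 + 93810)/2] = 16490/85565 = 0.192718…
E_income = (386/6914) / (16490/85565) = 0.2896…
0 < E_income < 1 ⇒ normal good, necessity.

0.29; necessity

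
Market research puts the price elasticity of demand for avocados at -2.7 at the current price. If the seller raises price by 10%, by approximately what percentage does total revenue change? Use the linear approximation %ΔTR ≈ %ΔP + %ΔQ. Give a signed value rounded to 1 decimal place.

-17.0%

%ΔQ ≈ Ed × %ΔP = (-2.7) × (+10%) = -27.0000%
%ΔTR ≈ %ΔP + %ΔQ = (+10%) + (-27.0000%) = -17.0000%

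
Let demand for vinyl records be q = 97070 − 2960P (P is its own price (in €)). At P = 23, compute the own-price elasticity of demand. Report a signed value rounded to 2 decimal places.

-2.35

At the given values, q = 97070 − 2960(23) = 28990.
∂q/∂P = −2960.
E = (-2960) × (23/28990) = -2.3483…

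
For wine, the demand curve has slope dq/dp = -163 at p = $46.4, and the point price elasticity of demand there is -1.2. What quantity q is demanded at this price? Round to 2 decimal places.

6302.67

Ed = (dq/dp)·(p/q) ⇒ q = (dq/dp)·p/Ed = (-163)·46.4/(-1.2) = 6302.6666…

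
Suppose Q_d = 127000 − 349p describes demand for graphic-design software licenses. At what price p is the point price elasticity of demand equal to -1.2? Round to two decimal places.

Ed = −349p/(127000 − 349p). Set this equal to -1.2:
349p = 1.2·(127000 − 349p) ⇒ 349p(1 + 1.2) = 1.2·127000
p = 1.2·127000 / (349·2.2) = 198.4891…

198.49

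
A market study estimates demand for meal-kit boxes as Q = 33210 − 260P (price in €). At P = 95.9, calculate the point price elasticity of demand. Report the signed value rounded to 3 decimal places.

-3.013

dQ/dP = −260. At P = 95.9, Q = 33210 − 260(95.9) = 8276.
Ed = (dQ/dP)·(P/Q) = −260 × (95.9/8276) = -3.01280…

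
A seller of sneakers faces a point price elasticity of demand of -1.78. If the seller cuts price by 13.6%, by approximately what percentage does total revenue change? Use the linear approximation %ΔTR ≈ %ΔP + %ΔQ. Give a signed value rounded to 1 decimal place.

+10.6%

%ΔQ ≈ Ed × %ΔP = (-1.78) × (-13.6%) = +24.2080%
%ΔTR ≈ %ΔP + %ΔQ = (-13.6%) + (+24.2080%) = +10.6080%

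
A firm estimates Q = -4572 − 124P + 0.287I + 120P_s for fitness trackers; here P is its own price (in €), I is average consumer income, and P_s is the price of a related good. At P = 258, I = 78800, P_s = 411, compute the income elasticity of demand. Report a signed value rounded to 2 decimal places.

At the given values, Q = -4572 − 124(258) + 0.287(78800) + 120(411) = 35371.6.
∂Q/∂I = 0.287.
E = (0.287) × (78800/35371.6) = 0.6393…

0.64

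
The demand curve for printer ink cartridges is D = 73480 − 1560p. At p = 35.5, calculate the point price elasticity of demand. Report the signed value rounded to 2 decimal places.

-3.06

dD/dp = −1560. At p = 35.5, D = 73480 − 1560(35.5) = 18100.
Ed = (dD/dp)·(p/D) = −1560 × (35.5/18100) = -3.0596…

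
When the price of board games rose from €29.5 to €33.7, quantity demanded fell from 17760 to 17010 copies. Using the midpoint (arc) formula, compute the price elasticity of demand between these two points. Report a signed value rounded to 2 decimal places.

%ΔQ = (17010 − 17760) / [(17760 + 17010)/2] = -750/17385 = -0.043140…
%ΔP = (33.7 − 29.5) / [(29.5 + 33.7)/2] = 4.2/31.6 = 0.132911…
Arc Ed = %ΔQ / %ΔP = (-750/17385) / (4.2/31.6) = -0.3245…

-0.32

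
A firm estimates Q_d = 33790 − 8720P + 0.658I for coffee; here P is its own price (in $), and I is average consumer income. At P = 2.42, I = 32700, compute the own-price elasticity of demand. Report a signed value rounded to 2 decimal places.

At the given values, Q_d = 33790 − 8720(2.42) + 0.658(32700) = 34204.2.
∂Q_d/∂P = −8720.
E = (-8720) × (2.42/34204.2) = -0.6169…

-0.62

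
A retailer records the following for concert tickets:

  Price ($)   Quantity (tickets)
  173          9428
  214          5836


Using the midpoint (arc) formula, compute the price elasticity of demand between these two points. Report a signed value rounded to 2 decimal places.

-2.22

%ΔQ = (5836 − 9428) / [(9428 + 5836)/2] = -3592/7632 = -0.470649…
%ΔP = (214 − 173) / [(173 + 214)/2] = 41/193.5 = 0.211886…
Arc Ed = %ΔQ / %ΔP = (-3592/7632) / (41/193.5) = -2.2212…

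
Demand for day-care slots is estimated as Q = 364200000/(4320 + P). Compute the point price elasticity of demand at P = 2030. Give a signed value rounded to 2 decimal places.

dQ/dP = −364200000/(4320 + P)² = -9.03218. At P = 2030, Q = 57354.3.
Ed = (dQ/dP)·(P/Q) = (-9.03218) × (2030/57354.3) = -0.3196…

-0.32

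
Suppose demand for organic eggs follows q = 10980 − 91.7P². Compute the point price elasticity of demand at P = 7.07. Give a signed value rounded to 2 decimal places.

-1.43

dq/dP = −2·91.7·P = -1296.638. At P = 7.07, q = 6396.38467.
Ed = (dq/dP)·(P/q) = (-1296.638) × (7.07/6396.38467) = -1.4331…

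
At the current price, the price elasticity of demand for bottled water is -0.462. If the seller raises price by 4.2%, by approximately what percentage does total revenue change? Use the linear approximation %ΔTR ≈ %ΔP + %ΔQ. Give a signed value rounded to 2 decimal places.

+2.26%

%ΔQ ≈ Ed × %ΔP = (-0.462) × (+4.2%) = -1.9404%
%ΔTR ≈ %ΔP + %ΔQ = (+4.2%) + (-1.9404%) = +2.2596%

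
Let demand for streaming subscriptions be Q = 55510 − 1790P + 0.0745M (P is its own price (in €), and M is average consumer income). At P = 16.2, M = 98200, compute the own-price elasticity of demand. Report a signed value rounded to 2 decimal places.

At the given values, Q = 55510 − 1790(16.2) + 0.0745(98200) = 33827.9.
∂Q/∂P = −1790.
E = (-1790) × (16.2/33827.9) = -0.8572…

-0.86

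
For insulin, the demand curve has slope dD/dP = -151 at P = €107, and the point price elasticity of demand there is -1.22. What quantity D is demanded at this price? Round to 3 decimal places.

13243.443

Ed = (dD/dP)·(P/D) ⇒ D = (dD/dP)·P/Ed = (-151)·107/(-1.22) = 13243.44262…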